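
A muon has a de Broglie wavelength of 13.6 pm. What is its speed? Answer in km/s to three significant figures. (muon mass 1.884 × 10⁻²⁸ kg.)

v = 259 km/s

p = h/λ = 6.626 × 10⁻³⁴ / 1.360 × 10⁻¹¹ = 4.872 × 10⁻²³ kg·m/s.
v = p/m = 4.872 × 10⁻²³ / 1.884 × 10⁻²⁸ = 2.59 × 10⁵ m/s = 259 km/s.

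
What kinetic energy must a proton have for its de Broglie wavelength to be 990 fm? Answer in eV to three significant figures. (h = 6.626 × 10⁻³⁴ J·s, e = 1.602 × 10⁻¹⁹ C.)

p = h/λ = 6.626 × 10⁻³⁴ / 9.900 × 10⁻¹³ = 6.693 × 10⁻²² kg·m/s.
KE = p²/(2m) = (6.693 × 10⁻²²)² / (2 × 1.673 × 10⁻²⁷) = 1.339 × 10⁻¹⁶ J = 836 eV.

KE = 836 eV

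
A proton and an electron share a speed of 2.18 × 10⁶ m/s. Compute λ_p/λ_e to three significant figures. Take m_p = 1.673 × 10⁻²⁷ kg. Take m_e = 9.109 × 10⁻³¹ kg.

At fixed v, p = mv so λ = h/(mv) ∝ 1/m.
λ_p/λ_e = m_e/m_p = 9.109 × 10⁻³¹/1.673 × 10⁻²⁷ = 5.44 × 10⁻⁴.

λ_p/λ_e = 5.44 × 10⁻⁴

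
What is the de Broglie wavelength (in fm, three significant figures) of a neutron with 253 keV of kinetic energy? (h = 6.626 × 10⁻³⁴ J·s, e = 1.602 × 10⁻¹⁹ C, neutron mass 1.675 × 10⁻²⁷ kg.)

KE = 253 keV = 4.053 × 10⁻¹⁴ J.
p = √(2mKE) = √(2 × 1.675 × 10⁻²⁷ × 4.053 × 10⁻¹⁴) = 1.165 × 10⁻²⁰ kg·m/s.
λ = h/p = 6.626 × 10⁻³⁴ / 1.165 × 10⁻²⁰ = 5.69 × 10⁻¹⁴ m = 56.9 fm.

λ = 56.9 fm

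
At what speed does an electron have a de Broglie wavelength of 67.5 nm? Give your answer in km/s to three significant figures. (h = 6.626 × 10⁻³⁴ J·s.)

p = h/λ = 6.626 × 10⁻³⁴ / 6.750 × 10⁻⁸ = 9.816 × 10⁻²⁷ kg·m/s.
v = p/m = 9.816 × 10⁻²⁷ / 9.109 × 10⁻³¹ = 1.08 × 10⁴ m/s = 10.8 km/s.

v = 10.8 km/s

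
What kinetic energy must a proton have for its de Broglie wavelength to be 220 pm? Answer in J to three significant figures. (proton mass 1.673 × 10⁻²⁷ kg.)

p = h/λ = 6.626 × 10⁻³⁴ / 2.200 × 10⁻¹⁰ = 3.012 × 10⁻²⁴ kg·m/s.
KE = p²/(2m) = (3.012 × 10⁻²⁴)² / (2 × 1.673 × 10⁻²⁷) = 2.711 × 10⁻²¹ J = 2.71 × 10⁻²¹ J.

KE = 2.71 × 10⁻²¹ J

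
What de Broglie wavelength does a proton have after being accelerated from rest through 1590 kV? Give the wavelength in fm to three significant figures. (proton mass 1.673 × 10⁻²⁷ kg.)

λ = 22.7 fm

KE = eV = 1.602 × 10⁻¹⁹ × 1.590 × 10⁶ = 2.547 × 10⁻¹³ J.
p = √(2mKE) = √(2 × 1.673 × 10⁻²⁷ × 2.547 × 10⁻¹³) = 2.919 × 10⁻²⁰ kg·m/s.
λ = h/p = 6.626 × 10⁻³⁴ / 2.919 × 10⁻²⁰ = 2.27 × 10⁻¹⁴ m = 22.7 fm.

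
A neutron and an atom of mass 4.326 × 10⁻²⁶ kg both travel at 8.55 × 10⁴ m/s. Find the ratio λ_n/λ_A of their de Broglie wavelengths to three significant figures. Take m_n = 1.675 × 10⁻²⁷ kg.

At fixed v, p = mv so λ = h/(mv) ∝ 1/m.
λ_n/λ_A = m_A/m_n = 4.326 × 10⁻²⁶/1.675 × 10⁻²⁷ = 25.8.

λ_n/λ_A = 25.8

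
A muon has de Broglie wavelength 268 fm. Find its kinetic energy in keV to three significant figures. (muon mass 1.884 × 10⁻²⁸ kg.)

p = h/λ = 6.626 × 10⁻³⁴ / 2.680 × 10⁻¹³ = 2.472 × 10⁻²¹ kg·m/s.
KE = p²/(2m) = (2.472 × 10⁻²¹)² / (2 × 1.884 × 10⁻²⁸) = 1.622 × 10⁻¹⁴ J = 101 keV.

KE = 101 keV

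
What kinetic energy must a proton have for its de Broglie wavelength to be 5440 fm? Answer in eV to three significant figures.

KE = 27.7 eV

p = h/λ = 6.626 × 10⁻³⁴ / 5.440 × 10⁻¹² = 1.218 × 10⁻²² kg·m/s.
KE = p²/(2m) = (1.218 × 10⁻²²)² / (2 × 1.673 × 10⁻²⁷) = 4.434 × 10⁻¹⁸ J = 27.7 eV.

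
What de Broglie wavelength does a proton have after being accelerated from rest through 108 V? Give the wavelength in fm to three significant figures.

KE = eV = 1.602 × 10⁻¹⁹ × 108.0 = 1.730 × 10⁻¹⁷ J.
p = √(2mKE) = √(2 × 1.673 × 10⁻²⁷ × 1.730 × 10⁻¹⁷) = 2.406 × 10⁻²² kg·m/s.
λ = h/p = 6.626 × 10⁻³⁴ / 2.406 × 10⁻²² = 2.75 × 10⁻¹² m = 2750 fm.

λ = 2750 fm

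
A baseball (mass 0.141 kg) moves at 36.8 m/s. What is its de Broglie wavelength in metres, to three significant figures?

λ = 1.28 × 10⁻³⁴ m

p = mv = 0.141 × 36.8 = 5.189 kg·m/s.
λ = h/p = 6.626 × 10⁻³⁴ / 5.189 = 1.28 × 10⁻³⁴ m.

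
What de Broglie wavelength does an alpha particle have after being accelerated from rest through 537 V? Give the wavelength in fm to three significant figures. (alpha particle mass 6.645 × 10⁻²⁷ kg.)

λ = 438 fm

KE = 2eV = 2 × 1.602 × 10⁻¹⁹ × 537.0 = 1.721 × 10⁻¹⁶ J.
p = √(2mKE) = √(2 × 6.645 × 10⁻²⁷ × 1.721 × 10⁻¹⁶) = 1.512 × 10⁻²¹ kg·m/s.
λ = h/p = 6.626 × 10⁻³⁴ / 1.512 × 10⁻²¹ = 4.38 × 10⁻¹³ m = 438 fm.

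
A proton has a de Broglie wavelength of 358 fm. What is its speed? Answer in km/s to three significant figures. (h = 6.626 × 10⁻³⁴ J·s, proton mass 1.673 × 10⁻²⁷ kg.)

v = 1110 km/s

p = h/λ = 6.626 × 10⁻³⁴ / 3.580 × 10⁻¹³ = 1.851 × 10⁻²¹ kg·m/s.
v = p/m = 1.851 × 10⁻²¹ / 1.673 × 10⁻²⁷ = 1.11 × 10⁶ m/s = 1110 km/s.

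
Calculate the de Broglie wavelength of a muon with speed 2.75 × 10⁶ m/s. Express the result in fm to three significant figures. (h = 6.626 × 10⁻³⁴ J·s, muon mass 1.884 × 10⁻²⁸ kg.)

λ = 1280 fm

p = mv = 1.884 × 10⁻²⁸ × 2.75 × 10⁶ = 5.181 × 10⁻²² kg·m/s.
λ = h/p = 6.626 × 10⁻³⁴ / 5.181 × 10⁻²² = 1.28 × 10⁻¹² m = 1280 fm.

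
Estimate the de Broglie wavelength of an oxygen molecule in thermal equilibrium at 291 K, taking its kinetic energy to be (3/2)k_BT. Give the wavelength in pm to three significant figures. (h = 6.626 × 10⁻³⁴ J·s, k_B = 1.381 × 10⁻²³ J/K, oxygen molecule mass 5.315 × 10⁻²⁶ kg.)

λ = 26.2 pm

KE = (3/2)k_BT = 1.5 × 1.381 × 10⁻²³ × 291 = 6.028 × 10⁻²¹ J.
p = √(2mKE) = √(2 × 5.315 × 10⁻²⁶ × 6.028 × 10⁻²¹) = 2.531 × 10⁻²³ kg·m/s.
λ = h/p = 2.62 × 10⁻¹¹ m = 26.2 pm.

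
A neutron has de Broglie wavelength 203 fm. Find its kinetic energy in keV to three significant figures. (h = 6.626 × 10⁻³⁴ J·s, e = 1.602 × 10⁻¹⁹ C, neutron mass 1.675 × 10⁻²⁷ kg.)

p = h/λ = 6.626 × 10⁻³⁴ / 2.030 × 10⁻¹³ = 3.264 × 10⁻²¹ kg·m/s.
KE = p²/(2m) = (3.264 × 10⁻²¹)² / (2 × 1.675 × 10⁻²⁷) = 3.180 × 10⁻¹⁵ J = 19.9 keV.

KE = 19.9 keV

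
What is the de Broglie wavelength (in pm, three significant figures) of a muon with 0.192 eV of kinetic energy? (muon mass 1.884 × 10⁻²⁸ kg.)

λ = 195 pm

KE = 0.192 eV = 3.076 × 10⁻²⁰ J.
p = √(2mKE) = √(2 × 1.884 × 10⁻²⁸ × 3.076 × 10⁻²⁰) = 3.404 × 10⁻²⁴ kg·m/s.
λ = h/p = 6.626 × 10⁻³⁴ / 3.404 × 10⁻²⁴ = 1.95 × 10⁻¹⁰ m = 195 pm.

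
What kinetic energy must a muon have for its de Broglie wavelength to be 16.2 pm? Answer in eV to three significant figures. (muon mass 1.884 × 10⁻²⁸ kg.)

p = h/λ = 6.626 × 10⁻³⁴ / 1.620 × 10⁻¹¹ = 4.090 × 10⁻²³ kg·m/s.
KE = p²/(2m) = (4.090 × 10⁻²³)² / (2 × 1.884 × 10⁻²⁸) = 4.440 × 10⁻¹⁸ J = 27.7 eV.

KE = 27.7 eV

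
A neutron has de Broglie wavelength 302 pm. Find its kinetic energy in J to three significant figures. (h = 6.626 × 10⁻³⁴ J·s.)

KE = 1.44 × 10⁻²¹ J

p = h/λ = 6.626 × 10⁻³⁴ / 3.020 × 10⁻¹⁰ = 2.194 × 10⁻²⁴ kg·m/s.
KE = p²/(2m) = (2.194 × 10⁻²⁴)² / (2 × 1.675 × 10⁻²⁷) = 1.437 × 10⁻²¹ J = 1.44 × 10⁻²¹ J.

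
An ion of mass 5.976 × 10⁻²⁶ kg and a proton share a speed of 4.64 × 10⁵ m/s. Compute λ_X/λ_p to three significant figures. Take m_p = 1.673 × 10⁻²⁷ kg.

λ_X/λ_p = 0.0280

At fixed v, p = mv so λ = h/(mv) ∝ 1/m.
λ_X/λ_p = m_p/m_X = 1.673 × 10⁻²⁷/5.976 × 10⁻²⁶ = 0.0280.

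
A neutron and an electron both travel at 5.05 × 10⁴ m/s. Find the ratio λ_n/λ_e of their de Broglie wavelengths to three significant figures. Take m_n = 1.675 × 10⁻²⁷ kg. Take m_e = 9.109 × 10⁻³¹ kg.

At fixed v, p = mv so λ = h/(mv) ∝ 1/m.
λ_n/λ_e = m_e/m_n = 9.109 × 10⁻³¹/1.675 × 10⁻²⁷ = 5.44 × 10⁻⁴.

λ_n/λ_e = 5.44 × 10⁻⁴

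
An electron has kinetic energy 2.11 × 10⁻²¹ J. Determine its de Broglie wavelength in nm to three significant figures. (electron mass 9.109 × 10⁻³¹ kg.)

p = √(2mKE) = √(2 × 9.109 × 10⁻³¹ × 2.110 × 10⁻²¹) = 6.200 × 10⁻²⁶ kg·m/s.
λ = h/p = 6.626 × 10⁻³⁴ / 6.200 × 10⁻²⁶ = 1.07 × 10⁻⁸ m = 10.7 nm.

λ = 10.7 nm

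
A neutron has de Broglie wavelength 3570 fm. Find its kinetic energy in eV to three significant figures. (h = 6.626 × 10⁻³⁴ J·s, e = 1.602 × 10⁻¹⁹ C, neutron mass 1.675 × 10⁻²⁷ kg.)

p = h/λ = 6.626 × 10⁻³⁴ / 3.570 × 10⁻¹² = 1.856 × 10⁻²² kg·m/s.
KE = p²/(2m) = (1.856 × 10⁻²²)² / (2 × 1.675 × 10⁻²⁷) = 1.028 × 10⁻¹⁷ J = 64.2 eV.

KE = 64.2 eV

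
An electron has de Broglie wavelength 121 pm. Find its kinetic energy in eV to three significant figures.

KE = 103 eV

p = h/λ = 6.626 × 10⁻³⁴ / 1.210 × 10⁻¹⁰ = 5.476 × 10⁻²⁴ kg·m/s.
KE = p²/(2m) = (5.476 × 10⁻²⁴)² / (2 × 9.109 × 10⁻³¹) = 1.646 × 10⁻¹⁷ J = 103 eV.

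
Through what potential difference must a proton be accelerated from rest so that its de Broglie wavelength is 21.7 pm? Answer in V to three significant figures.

V = 1.74 V

p = h/λ = 6.626 × 10⁻³⁴ / 2.170 × 10⁻¹¹ = 3.053 × 10⁻²³ kg·m/s.
KE = p²/(2m) = 2.786 × 10⁻¹⁹ J.
V = KE/e = 2.786 × 10⁻¹⁹ / (1.602 × 10⁻¹⁹) = 1.74 V.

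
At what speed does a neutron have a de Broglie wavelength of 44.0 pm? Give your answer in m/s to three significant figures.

p = h/λ = 6.626 × 10⁻³⁴ / 4.400 × 10⁻¹¹ = 1.506 × 10⁻²³ kg·m/s.
v = p/m = 1.506 × 10⁻²³ / 1.675 × 10⁻²⁷ = 8.99 × 10³ m/s = 8990 m/s.

v = 8990 m/s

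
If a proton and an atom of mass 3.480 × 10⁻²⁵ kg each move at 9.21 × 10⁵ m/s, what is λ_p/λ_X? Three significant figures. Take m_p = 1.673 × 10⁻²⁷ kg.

At fixed v, p = mv so λ = h/(mv) ∝ 1/m.
λ_p/λ_X = m_X/m_p = 3.480 × 10⁻²⁵/1.673 × 10⁻²⁷ = 208.

λ_p/λ_X = 208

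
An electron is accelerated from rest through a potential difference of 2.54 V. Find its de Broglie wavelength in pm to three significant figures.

λ = 770 pm

KE = eV = 1.602 × 10⁻¹⁹ × 2.540 = 4.069 × 10⁻¹⁹ J.
p = √(2mKE) = √(2 × 9.109 × 10⁻³¹ × 4.069 × 10⁻¹⁹) = 8.610 × 10⁻²⁵ kg·m/s.
λ = h/p = 6.626 × 10⁻³⁴ / 8.610 × 10⁻²⁵ = 7.70 × 10⁻¹⁰ m = 770 pm.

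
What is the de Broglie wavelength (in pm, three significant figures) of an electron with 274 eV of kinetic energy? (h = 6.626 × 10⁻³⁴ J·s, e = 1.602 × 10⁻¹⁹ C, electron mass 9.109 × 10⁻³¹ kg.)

λ = 74.1 pm

KE = 274 eV = 4.389 × 10⁻¹⁷ J.
p = √(2mKE) = √(2 × 9.109 × 10⁻³¹ × 4.389 × 10⁻¹⁷) = 8.942 × 10⁻²⁴ kg·m/s.
λ = h/p = 6.626 × 10⁻³⁴ / 8.942 × 10⁻²⁴ = 7.41 × 10⁻¹¹ m = 74.1 pm.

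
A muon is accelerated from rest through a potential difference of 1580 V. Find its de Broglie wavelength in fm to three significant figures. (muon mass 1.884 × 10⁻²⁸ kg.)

KE = eV = 1.602 × 10⁻¹⁹ × 1580 = 2.531 × 10⁻¹⁶ J.
p = √(2mKE) = √(2 × 1.884 × 10⁻²⁸ × 2.531 × 10⁻¹⁶) = 3.088 × 10⁻²² kg·m/s.
λ = h/p = 6.626 × 10⁻³⁴ / 3.088 × 10⁻²² = 2.15 × 10⁻¹² m = 2150 fm.

λ = 2150 fm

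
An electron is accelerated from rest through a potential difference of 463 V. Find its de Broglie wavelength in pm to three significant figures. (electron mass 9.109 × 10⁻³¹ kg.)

λ = 57.0 pm

KE = eV = 1.602 × 10⁻¹⁹ × 463.0 = 7.417 × 10⁻¹⁷ J.
p = √(2mKE) = √(2 × 9.109 × 10⁻³¹ × 7.417 × 10⁻¹⁷) = 1.162 × 10⁻²³ kg·m/s.
λ = h/p = 6.626 × 10⁻³⁴ / 1.162 × 10⁻²³ = 5.70 × 10⁻¹¹ m = 57.0 pm.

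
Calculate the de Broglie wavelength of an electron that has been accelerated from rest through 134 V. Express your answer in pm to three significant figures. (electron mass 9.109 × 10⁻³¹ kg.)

KE = eV = 1.602 × 10⁻¹⁹ × 134.0 = 2.147 × 10⁻¹⁷ J.
p = √(2mKE) = √(2 × 9.109 × 10⁻³¹ × 2.147 × 10⁻¹⁷) = 6.254 × 10⁻²⁴ kg·m/s.
λ = h/p = 6.626 × 10⁻³⁴ / 6.254 × 10⁻²⁴ = 1.06 × 10⁻¹⁰ m = 106 pm.

λ = 106 pm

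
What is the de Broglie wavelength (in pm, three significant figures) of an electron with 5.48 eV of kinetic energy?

λ = 524 pm

KE = 5.48 eV = 8.779 × 10⁻¹⁹ J.
p = √(2mKE) = √(2 × 9.109 × 10⁻³¹ × 8.779 × 10⁻¹⁹) = 1.265 × 10⁻²⁴ kg·m/s.
λ = h/p = 6.626 × 10⁻³⁴ / 1.265 × 10⁻²⁴ = 5.24 × 10⁻¹⁰ m = 524 pm.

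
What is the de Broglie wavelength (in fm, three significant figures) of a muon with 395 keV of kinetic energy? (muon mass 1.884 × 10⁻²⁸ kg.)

KE = 395 keV = 6.328 × 10⁻¹⁴ J.
p = √(2mKE) = √(2 × 1.884 × 10⁻²⁸ × 6.328 × 10⁻¹⁴) = 4.883 × 10⁻²¹ kg·m/s.
λ = h/p = 6.626 × 10⁻³⁴ / 4.883 × 10⁻²¹ = 1.36 × 10⁻¹³ m = 136 fm.

λ = 136 fm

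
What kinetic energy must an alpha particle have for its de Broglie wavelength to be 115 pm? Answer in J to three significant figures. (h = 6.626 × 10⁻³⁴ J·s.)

p = h/λ = 6.626 × 10⁻³⁴ / 1.150 × 10⁻¹⁰ = 5.762 × 10⁻²⁴ kg·m/s.
KE = p²/(2m) = (5.762 × 10⁻²⁴)² / (2 × 6.645 × 10⁻²⁷) = 2.498 × 10⁻²¹ J = 2.50 × 10⁻²¹ J.

KE = 2.50 × 10⁻²¹ J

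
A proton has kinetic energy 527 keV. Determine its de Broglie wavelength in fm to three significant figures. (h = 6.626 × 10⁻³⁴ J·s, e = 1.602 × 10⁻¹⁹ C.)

λ = 39.4 fm

KE = 527 keV = 8.443 × 10⁻¹⁴ J.
p = √(2mKE) = √(2 × 1.673 × 10⁻²⁷ × 8.443 × 10⁻¹⁴) = 1.681 × 10⁻²⁰ kg·m/s.
λ = h/p = 6.626 × 10⁻³⁴ / 1.681 × 10⁻²⁰ = 3.94 × 10⁻¹⁴ m = 39.4 fm.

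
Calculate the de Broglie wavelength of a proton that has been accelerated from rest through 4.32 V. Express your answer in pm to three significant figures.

λ = 13.8 pm

KE = eV = 1.602 × 10⁻¹⁹ × 4.320 = 6.921 × 10⁻¹⁹ J.
p = √(2mKE) = √(2 × 1.673 × 10⁻²⁷ × 6.921 × 10⁻¹⁹) = 4.812 × 10⁻²³ kg·m/s.
λ = h/p = 6.626 × 10⁻³⁴ / 4.812 × 10⁻²³ = 1.38 × 10⁻¹¹ m = 13.8 pm.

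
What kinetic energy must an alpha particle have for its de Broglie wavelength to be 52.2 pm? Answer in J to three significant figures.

KE = 1.21 × 10⁻²⁰ J

p = h/λ = 6.626 × 10⁻³⁴ / 5.220 × 10⁻¹¹ = 1.269 × 10⁻²³ kg·m/s.
KE = p²/(2m) = (1.269 × 10⁻²³)² / (2 × 6.645 × 10⁻²⁷) = 1.212 × 10⁻²⁰ J = 1.21 × 10⁻²⁰ J.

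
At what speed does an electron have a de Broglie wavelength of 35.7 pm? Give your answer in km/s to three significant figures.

p = h/λ = 6.626 × 10⁻³⁴ / 3.570 × 10⁻¹¹ = 1.856 × 10⁻²³ kg·m/s.
v = p/m = 1.856 × 10⁻²³ / 9.109 × 10⁻³¹ = 2.04 × 10⁷ m/s = 2.04 × 10⁴ km/s.

v = 2.04 × 10⁴ km/s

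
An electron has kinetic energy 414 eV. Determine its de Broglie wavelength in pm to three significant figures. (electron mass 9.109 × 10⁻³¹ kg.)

KE = 414 eV = 6.632 × 10⁻¹⁷ J.
p = √(2mKE) = √(2 × 9.109 × 10⁻³¹ × 6.632 × 10⁻¹⁷) = 1.099 × 10⁻²³ kg·m/s.
λ = h/p = 6.626 × 10⁻³⁴ / 1.099 × 10⁻²³ = 6.03 × 10⁻¹¹ m = 60.3 pm.

λ = 60.3 pm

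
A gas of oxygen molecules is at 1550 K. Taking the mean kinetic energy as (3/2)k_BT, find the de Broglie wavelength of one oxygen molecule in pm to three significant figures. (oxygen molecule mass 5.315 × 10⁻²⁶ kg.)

KE = (3/2)k_BT = 1.5 × 1.381 × 10⁻²³ × 1550 = 3.211 × 10⁻²⁰ J.
p = √(2mKE) = √(2 × 5.315 × 10⁻²⁶ × 3.211 × 10⁻²⁰) = 5.842 × 10⁻²³ kg·m/s.
λ = h/p = 1.13 × 10⁻¹¹ m = 11.3 pm.

λ = 11.3 pm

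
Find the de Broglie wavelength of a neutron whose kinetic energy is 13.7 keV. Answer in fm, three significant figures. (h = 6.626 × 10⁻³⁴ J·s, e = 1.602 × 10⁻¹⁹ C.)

KE = 13.7 keV = 2.195 × 10⁻¹⁵ J.
p = √(2mKE) = √(2 × 1.675 × 10⁻²⁷ × 2.195 × 10⁻¹⁵) = 2.712 × 10⁻²¹ kg·m/s.
λ = h/p = 6.626 × 10⁻³⁴ / 2.712 × 10⁻²¹ = 2.44 × 10⁻¹³ m = 244 fm.

λ = 244 fm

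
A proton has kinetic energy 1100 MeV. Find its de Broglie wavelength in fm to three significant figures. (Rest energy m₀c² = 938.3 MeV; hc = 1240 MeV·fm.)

Total energy E = KE + m₀c² = 1100 + 938.3 = 2038.3 MeV.
(pc)² = E² − (m₀c²)² = (2038.3)² − (938.3)² = 3.274 × 10⁶ MeV², so pc = 1809 MeV.
λ = hc/(pc) = 1240 MeV·fm / 1809 MeV = 0.685 fm.

λ = 0.685 fm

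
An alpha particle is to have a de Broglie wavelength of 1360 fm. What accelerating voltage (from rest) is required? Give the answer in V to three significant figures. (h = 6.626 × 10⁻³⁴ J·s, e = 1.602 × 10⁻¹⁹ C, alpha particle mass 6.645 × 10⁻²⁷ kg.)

V = 55.7 V

p = h/λ = 6.626 × 10⁻³⁴ / 1.360 × 10⁻¹² = 4.872 × 10⁻²² kg·m/s.
KE = p²/(2m) = 1.786 × 10⁻¹⁷ J.
V = KE/2e = 1.786 × 10⁻¹⁷ / (2 × 1.602 × 10⁻¹⁹) = 55.7 V.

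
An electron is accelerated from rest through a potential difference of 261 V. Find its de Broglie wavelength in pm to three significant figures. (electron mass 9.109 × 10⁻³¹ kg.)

KE = eV = 1.602 × 10⁻¹⁹ × 261.0 = 4.181 × 10⁻¹⁷ J.
p = √(2mKE) = √(2 × 9.109 × 10⁻³¹ × 4.181 × 10⁻¹⁷) = 8.728 × 10⁻²⁴ kg·m/s.
λ = h/p = 6.626 × 10⁻³⁴ / 8.728 × 10⁻²⁴ = 7.59 × 10⁻¹¹ m = 75.9 pm.

λ = 75.9 pm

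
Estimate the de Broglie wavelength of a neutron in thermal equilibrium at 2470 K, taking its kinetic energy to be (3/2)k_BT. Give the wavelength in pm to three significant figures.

λ = 50.6 pm

KE = (3/2)k_BT = 1.5 × 1.381 × 10⁻²³ × 2470 = 5.117 × 10⁻²⁰ J.
p = √(2mKE) = √(2 × 1.675 × 10⁻²⁷ × 5.117 × 10⁻²⁰) = 1.309 × 10⁻²³ kg·m/s.
λ = h/p = 5.06 × 10⁻¹¹ m = 50.6 pm.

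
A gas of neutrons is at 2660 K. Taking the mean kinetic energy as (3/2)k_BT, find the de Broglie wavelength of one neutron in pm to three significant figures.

KE = (3/2)k_BT = 1.5 × 1.381 × 10⁻²³ × 2660 = 5.510 × 10⁻²⁰ J.
p = √(2mKE) = √(2 × 1.675 × 10⁻²⁷ × 5.510 × 10⁻²⁰) = 1.359 × 10⁻²³ kg·m/s.
λ = h/p = 4.88 × 10⁻¹¹ m = 48.8 pm.

λ = 48.8 pm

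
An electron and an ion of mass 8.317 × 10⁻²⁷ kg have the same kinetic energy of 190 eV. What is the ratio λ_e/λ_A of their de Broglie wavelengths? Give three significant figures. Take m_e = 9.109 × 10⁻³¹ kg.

λ_e/λ_A = 95.6

At fixed KE, p = √(2mKE) so λ = h/p ∝ 1/√m.
λ_e/λ_A = √(m_A/m_e) = √(8.317 × 10⁻²⁷/9.109 × 10⁻³¹) = √(9131) = 95.6.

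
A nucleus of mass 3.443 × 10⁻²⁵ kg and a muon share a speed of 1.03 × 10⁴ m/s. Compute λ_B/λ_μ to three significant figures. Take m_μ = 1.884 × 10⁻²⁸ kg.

λ_B/λ_μ = 5.47 × 10⁻⁴

At fixed v, p = mv so λ = h/(mv) ∝ 1/m.
λ_B/λ_μ = m_μ/m_B = 1.884 × 10⁻²⁸/3.443 × 10⁻²⁵ = 5.47 × 10⁻⁴.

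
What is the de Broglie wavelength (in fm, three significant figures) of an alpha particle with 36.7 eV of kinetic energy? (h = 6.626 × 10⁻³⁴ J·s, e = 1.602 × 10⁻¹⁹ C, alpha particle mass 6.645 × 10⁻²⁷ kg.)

KE = 36.7 eV = 5.879 × 10⁻¹⁸ J.
p = √(2mKE) = √(2 × 6.645 × 10⁻²⁷ × 5.879 × 10⁻¹⁸) = 2.795 × 10⁻²² kg·m/s.
λ = h/p = 6.626 × 10⁻³⁴ / 2.795 × 10⁻²² = 2.37 × 10⁻¹² m = 2370 fm.

λ = 2370 fm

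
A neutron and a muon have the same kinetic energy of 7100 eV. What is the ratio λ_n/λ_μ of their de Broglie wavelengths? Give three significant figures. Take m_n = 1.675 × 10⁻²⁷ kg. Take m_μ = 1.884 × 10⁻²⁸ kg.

λ_n/λ_μ = 0.335

At fixed KE, p = √(2mKE) so λ = h/p ∝ 1/√m.
λ_n/λ_μ = √(m_μ/m_n) = √(1.884 × 10⁻²⁸/1.675 × 10⁻²⁷) = √(0.1125) = 0.335.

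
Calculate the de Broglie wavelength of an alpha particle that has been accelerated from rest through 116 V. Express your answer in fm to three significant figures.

λ = 943 fm

KE = 2eV = 2 × 1.602 × 10⁻¹⁹ × 116.0 = 3.717 × 10⁻¹⁷ J.
p = √(2mKE) = √(2 × 6.645 × 10⁻²⁷ × 3.717 × 10⁻¹⁷) = 7.028 × 10⁻²² kg·m/s.
λ = h/p = 6.626 × 10⁻³⁴ / 7.028 × 10⁻²² = 9.43 × 10⁻¹³ m = 943 fm.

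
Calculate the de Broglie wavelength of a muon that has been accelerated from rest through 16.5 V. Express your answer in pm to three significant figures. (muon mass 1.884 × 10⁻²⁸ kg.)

λ = 21.0 pm

KE = eV = 1.602 × 10⁻¹⁹ × 16.50 = 2.643 × 10⁻¹⁸ J.
p = √(2mKE) = √(2 × 1.884 × 10⁻²⁸ × 2.643 × 10⁻¹⁸) = 3.156 × 10⁻²³ kg·m/s.
λ = h/p = 6.626 × 10⁻³⁴ / 3.156 × 10⁻²³ = 2.10 × 10⁻¹¹ m = 21.0 pm.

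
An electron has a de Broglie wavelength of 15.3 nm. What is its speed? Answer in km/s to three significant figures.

v = 47.5 km/s

p = h/λ = 6.626 × 10⁻³⁴ / 1.530 × 10⁻⁸ = 4.331 × 10⁻²⁶ kg·m/s.
v = p/m = 4.331 × 10⁻²⁶ / 9.109 × 10⁻³¹ = 4.75 × 10⁴ m/s = 47.5 km/s.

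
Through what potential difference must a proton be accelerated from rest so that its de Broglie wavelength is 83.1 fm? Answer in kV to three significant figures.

p = h/λ = 6.626 × 10⁻³⁴ / 8.310 × 10⁻¹⁴ = 7.974 × 10⁻²¹ kg·m/s.
KE = p²/(2m) = 1.900 × 10⁻¹⁴ J.
V = KE/e = 1.900 × 10⁻¹⁴ / (1.602 × 10⁻¹⁹) = 119 kV.

V = 119 kV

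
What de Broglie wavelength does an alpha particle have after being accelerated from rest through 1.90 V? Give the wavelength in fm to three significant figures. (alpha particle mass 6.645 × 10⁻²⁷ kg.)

KE = 2eV = 2 × 1.602 × 10⁻¹⁹ × 1.900 = 6.088 × 10⁻¹⁹ J.
p = √(2mKE) = √(2 × 6.645 × 10⁻²⁷ × 6.088 × 10⁻¹⁹) = 8.995 × 10⁻²³ kg·m/s.
λ = h/p = 6.626 × 10⁻³⁴ / 8.995 × 10⁻²³ = 7.37 × 10⁻¹² m = 7370 fm.

λ = 7370 fm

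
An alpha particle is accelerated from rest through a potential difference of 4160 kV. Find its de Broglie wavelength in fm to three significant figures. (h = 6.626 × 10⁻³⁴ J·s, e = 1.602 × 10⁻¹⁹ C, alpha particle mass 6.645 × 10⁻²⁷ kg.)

KE = 2eV = 2 × 1.602 × 10⁻¹⁹ × 4.160 × 10⁶ = 1.333 × 10⁻¹² J.
p = √(2mKE) = √(2 × 6.645 × 10⁻²⁷ × 1.333 × 10⁻¹²) = 1.331 × 10⁻¹⁹ kg·m/s.
λ = h/p = 6.626 × 10⁻³⁴ / 1.331 × 10⁻¹⁹ = 4.98 × 10⁻¹⁵ m = 4.98 fm.

λ = 4.98 fm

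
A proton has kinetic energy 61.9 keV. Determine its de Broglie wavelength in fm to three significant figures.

KE = 61.9 keV = 9.916 × 10⁻¹⁵ J.
p = √(2mKE) = √(2 × 1.673 × 10⁻²⁷ × 9.916 × 10⁻¹⁵) = 5.760 × 10⁻²¹ kg·m/s.
λ = h/p = 6.626 × 10⁻³⁴ / 5.760 × 10⁻²¹ = 1.15 × 10⁻¹³ m = 115 fm.

λ = 115 fm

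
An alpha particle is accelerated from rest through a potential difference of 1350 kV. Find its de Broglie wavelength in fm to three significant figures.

KE = 2eV = 2 × 1.602 × 10⁻¹⁹ × 1.350 × 10⁶ = 4.325 × 10⁻¹³ J.
p = √(2mKE) = √(2 × 6.645 × 10⁻²⁷ × 4.325 × 10⁻¹³) = 7.582 × 10⁻²⁰ kg·m/s.
λ = h/p = 6.626 × 10⁻³⁴ / 7.582 × 10⁻²⁰ = 8.74 × 10⁻¹⁵ m = 8.74 fm.

λ = 8.74 fm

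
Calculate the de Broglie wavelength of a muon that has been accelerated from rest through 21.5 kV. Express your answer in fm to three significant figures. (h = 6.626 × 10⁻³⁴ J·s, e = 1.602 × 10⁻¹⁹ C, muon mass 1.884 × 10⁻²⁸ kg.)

λ = 582 fm

KE = eV = 1.602 × 10⁻¹⁹ × 2.150 × 10⁴ = 3.444 × 10⁻¹⁵ J.
p = √(2mKE) = √(2 × 1.884 × 10⁻²⁸ × 3.444 × 10⁻¹⁵) = 1.139 × 10⁻²¹ kg·m/s.
λ = h/p = 6.626 × 10⁻³⁴ / 1.139 × 10⁻²¹ = 5.82 × 10⁻¹³ m = 582 fm.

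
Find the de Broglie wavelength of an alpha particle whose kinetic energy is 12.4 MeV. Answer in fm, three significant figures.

λ = 4.08 fm

KE = 12.4 MeV = 1.986 × 10⁻¹² J.
p = √(2mKE) = √(2 × 6.645 × 10⁻²⁷ × 1.986 × 10⁻¹²) = 1.625 × 10⁻¹⁹ kg·m/s.
λ = h/p = 6.626 × 10⁻³⁴ / 1.625 × 10⁻¹⁹ = 4.08 × 10⁻¹⁵ m = 4.08 fm.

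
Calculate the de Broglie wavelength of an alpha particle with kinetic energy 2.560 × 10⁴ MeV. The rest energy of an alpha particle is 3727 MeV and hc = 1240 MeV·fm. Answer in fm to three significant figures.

λ = 0.0426 fm

Total energy E = KE + m₀c² = 2.560 × 10⁴ + 3727 = 29327 MeV.
(pc)² = E² − (m₀c²)² = (29327)² − (3727)² = 8.462 × 10⁸ MeV², so pc = 2.909 × 10⁴ MeV.
λ = hc/(pc) = 1240 MeV·fm / 2.909 × 10⁴ MeV = 0.0426 fm.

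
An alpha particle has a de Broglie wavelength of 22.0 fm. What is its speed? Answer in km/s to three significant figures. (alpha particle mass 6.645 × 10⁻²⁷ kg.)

v = 4530 km/s

p = h/λ = 6.626 × 10⁻³⁴ / 2.200 × 10⁻¹⁴ = 3.012 × 10⁻²⁰ kg·m/s.
v = p/m = 3.012 × 10⁻²⁰ / 6.645 × 10⁻²⁷ = 4.53 × 10⁶ m/s = 4530 km/s.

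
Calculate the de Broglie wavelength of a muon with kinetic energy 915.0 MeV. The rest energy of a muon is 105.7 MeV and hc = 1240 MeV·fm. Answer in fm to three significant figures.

λ = 1.22 fm

Total energy E = KE + m₀c² = 915.0 + 105.7 = 1020.7 MeV.
(pc)² = E² − (m₀c²)² = (1020.7)² − (105.7)² = 1.031 × 10⁶ MeV², so pc = 1015 MeV.
λ = hc/(pc) = 1240 MeV·fm / 1015 MeV = 1.22 fm.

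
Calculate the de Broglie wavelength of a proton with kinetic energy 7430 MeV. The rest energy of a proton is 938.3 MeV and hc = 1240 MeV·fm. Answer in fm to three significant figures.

Total energy E = KE + m₀c² = 7430 + 938.3 = 8368.3 MeV.
(pc)² = E² − (m₀c²)² = (8368.3)² − (938.3)² = 6.915 × 10⁷ MeV², so pc = 8316 MeV.
λ = hc/(pc) = 1240 MeV·fm / 8316 MeV = 0.149 fm.

λ = 0.149 fm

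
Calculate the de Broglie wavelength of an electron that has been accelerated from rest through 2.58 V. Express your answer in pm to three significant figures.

λ = 764 pm

KE = eV = 1.602 × 10⁻¹⁹ × 2.580 = 4.133 × 10⁻¹⁹ J.
p = √(2mKE) = √(2 × 9.109 × 10⁻³¹ × 4.133 × 10⁻¹⁹) = 8.677 × 10⁻²⁵ kg·m/s.
λ = h/p = 6.626 × 10⁻³⁴ / 8.677 × 10⁻²⁵ = 7.64 × 10⁻¹⁰ m = 764 pm.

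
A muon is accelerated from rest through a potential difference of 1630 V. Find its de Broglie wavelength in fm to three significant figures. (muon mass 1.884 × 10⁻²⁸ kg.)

λ = 2110 fm

KE = eV = 1.602 × 10⁻¹⁹ × 1630 = 2.611 × 10⁻¹⁶ J.
p = √(2mKE) = √(2 × 1.884 × 10⁻²⁸ × 2.611 × 10⁻¹⁶) = 3.137 × 10⁻²² kg·m/s.
λ = h/p = 6.626 × 10⁻³⁴ / 3.137 × 10⁻²² = 2.11 × 10⁻¹² m = 2110 fm.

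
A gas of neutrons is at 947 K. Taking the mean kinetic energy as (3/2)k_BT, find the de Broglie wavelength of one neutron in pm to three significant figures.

λ = 81.7 pm

KE = (3/2)k_BT = 1.5 × 1.381 × 10⁻²³ × 947 = 1.962 × 10⁻²⁰ J.
p = √(2mKE) = √(2 × 1.675 × 10⁻²⁷ × 1.962 × 10⁻²⁰) = 8.107 × 10⁻²⁴ kg·m/s.
λ = h/p = 8.17 × 10⁻¹¹ m = 81.7 pm.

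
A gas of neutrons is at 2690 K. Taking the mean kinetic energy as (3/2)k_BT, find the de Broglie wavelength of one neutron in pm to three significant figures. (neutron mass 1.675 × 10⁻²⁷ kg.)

λ = 48.5 pm

KE = (3/2)k_BT = 1.5 × 1.381 × 10⁻²³ × 2690 = 5.572 × 10⁻²⁰ J.
p = √(2mKE) = √(2 × 1.675 × 10⁻²⁷ × 5.572 × 10⁻²⁰) = 1.366 × 10⁻²³ kg·m/s.
λ = h/p = 4.85 × 10⁻¹¹ m = 48.5 pm.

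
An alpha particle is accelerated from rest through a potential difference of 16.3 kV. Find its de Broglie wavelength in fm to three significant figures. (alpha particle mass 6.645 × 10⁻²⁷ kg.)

λ = 79.5 fm

KE = 2eV = 2 × 1.602 × 10⁻¹⁹ × 1.630 × 10⁴ = 5.223 × 10⁻¹⁵ J.
p = √(2mKE) = √(2 × 6.645 × 10⁻²⁷ × 5.223 × 10⁻¹⁵) = 8.331 × 10⁻²¹ kg·m/s.
λ = h/p = 6.626 × 10⁻³⁴ / 8.331 × 10⁻²¹ = 7.95 × 10⁻¹⁴ m = 79.5 fm.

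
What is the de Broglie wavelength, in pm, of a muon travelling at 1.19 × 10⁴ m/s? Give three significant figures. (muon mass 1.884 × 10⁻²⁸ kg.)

λ = 296 pm

p = mv = 1.884 × 10⁻²⁸ × 1.19 × 10⁴ = 2.242 × 10⁻²⁴ kg·m/s.
λ = h/p = 6.626 × 10⁻³⁴ / 2.242 × 10⁻²⁴ = 2.96 × 10⁻¹⁰ m = 296 pm.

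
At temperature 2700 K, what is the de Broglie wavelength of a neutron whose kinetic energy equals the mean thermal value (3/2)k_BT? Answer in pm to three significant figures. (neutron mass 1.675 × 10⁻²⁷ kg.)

λ = 48.4 pm

KE = (3/2)k_BT = 1.5 × 1.381 × 10⁻²³ × 2700 = 5.593 × 10⁻²⁰ J.
p = √(2mKE) = √(2 × 1.675 × 10⁻²⁷ × 5.593 × 10⁻²⁰) = 1.369 × 10⁻²³ kg·m/s.
λ = h/p = 4.84 × 10⁻¹¹ m = 48.4 pm.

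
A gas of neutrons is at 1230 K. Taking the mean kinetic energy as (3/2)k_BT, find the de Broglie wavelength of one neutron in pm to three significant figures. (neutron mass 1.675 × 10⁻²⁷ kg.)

KE = (3/2)k_BT = 1.5 × 1.381 × 10⁻²³ × 1230 = 2.548 × 10⁻²⁰ J.
p = √(2mKE) = √(2 × 1.675 × 10⁻²⁷ × 2.548 × 10⁻²⁰) = 9.239 × 10⁻²⁴ kg·m/s.
λ = h/p = 7.17 × 10⁻¹¹ m = 71.7 pm.

λ = 71.7 pm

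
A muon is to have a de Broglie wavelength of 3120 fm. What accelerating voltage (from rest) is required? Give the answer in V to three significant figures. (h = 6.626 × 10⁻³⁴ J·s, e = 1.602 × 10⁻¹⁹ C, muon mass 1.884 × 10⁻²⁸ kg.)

p = h/λ = 6.626 × 10⁻³⁴ / 3.120 × 10⁻¹² = 2.124 × 10⁻²² kg·m/s.
KE = p²/(2m) = 1.197 × 10⁻¹⁶ J.
V = KE/e = 1.197 × 10⁻¹⁶ / (1.602 × 10⁻¹⁹) = 747 V.

V = 747 V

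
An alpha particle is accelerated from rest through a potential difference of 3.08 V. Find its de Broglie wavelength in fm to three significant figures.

KE = 2eV = 2 × 1.602 × 10⁻¹⁹ × 3.080 = 9.868 × 10⁻¹⁹ J.
p = √(2mKE) = √(2 × 6.645 × 10⁻²⁷ × 9.868 × 10⁻¹⁹) = 1.145 × 10⁻²² kg·m/s.
λ = h/p = 6.626 × 10⁻³⁴ / 1.145 × 10⁻²² = 5.79 × 10⁻¹² m = 5790 fm.

λ = 5790 fm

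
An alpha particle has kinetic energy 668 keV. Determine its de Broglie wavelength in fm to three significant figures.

KE = 668 keV = 1.070 × 10⁻¹³ J.
p = √(2mKE) = √(2 × 6.645 × 10⁻²⁷ × 1.070 × 10⁻¹³) = 3.771 × 10⁻²⁰ kg·m/s.
λ = h/p = 6.626 × 10⁻³⁴ / 3.771 × 10⁻²⁰ = 1.76 × 10⁻¹⁴ m = 17.6 fm.

λ = 17.6 fm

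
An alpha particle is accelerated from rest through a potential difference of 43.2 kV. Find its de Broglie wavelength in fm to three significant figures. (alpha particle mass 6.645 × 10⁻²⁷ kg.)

KE = 2eV = 2 × 1.602 × 10⁻¹⁹ × 4.320 × 10⁴ = 1.384 × 10⁻¹⁴ J.
p = √(2mKE) = √(2 × 6.645 × 10⁻²⁷ × 1.384 × 10⁻¹⁴) = 1.356 × 10⁻²⁰ kg·m/s.
λ = h/p = 6.626 × 10⁻³⁴ / 1.356 × 10⁻²⁰ = 4.89 × 10⁻¹⁴ m = 48.9 fm.

λ = 48.9 fm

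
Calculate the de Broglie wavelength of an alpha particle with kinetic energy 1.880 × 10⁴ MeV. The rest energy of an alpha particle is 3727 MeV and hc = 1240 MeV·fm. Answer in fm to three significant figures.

Total energy E = KE + m₀c² = 1.880 × 10⁴ + 3727 = 22527 MeV.
(pc)² = E² − (m₀c²)² = (22527)² − (3727)² = 4.936 × 10⁸ MeV², so pc = 2.222 × 10⁴ MeV.
λ = hc/(pc) = 1240 MeV·fm / 2.222 × 10⁴ MeV = 0.0558 fm.

λ = 0.0558 fm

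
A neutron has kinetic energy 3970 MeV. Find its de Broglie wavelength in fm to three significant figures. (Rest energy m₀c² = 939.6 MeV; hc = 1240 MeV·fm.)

λ = 0.257 fm

Total energy E = KE + m₀c² = 3970 + 939.6 = 4909.6 MeV.
(pc)² = E² − (m₀c²)² = (4909.6)² − (939.6)² = 2.322 × 10⁷ MeV², so pc = 4819 MeV.
λ = hc/(pc) = 1240 MeV·fm / 4819 MeV = 0.257 fm.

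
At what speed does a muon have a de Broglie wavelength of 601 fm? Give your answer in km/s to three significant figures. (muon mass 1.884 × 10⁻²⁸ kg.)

p = h/λ = 6.626 × 10⁻³⁴ / 6.010 × 10⁻¹³ = 1.102 × 10⁻²¹ kg·m/s.
v = p/m = 1.102 × 10⁻²¹ / 1.884 × 10⁻²⁸ = 5.85 × 10⁶ m/s = 5850 km/s.

v = 5850 km/s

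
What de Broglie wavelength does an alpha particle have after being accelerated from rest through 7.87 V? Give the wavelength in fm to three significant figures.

λ = 3620 fm

KE = 2eV = 2 × 1.602 × 10⁻¹⁹ × 7.870 = 2.522 × 10⁻¹⁸ J.
p = √(2mKE) = √(2 × 6.645 × 10⁻²⁷ × 2.522 × 10⁻¹⁸) = 1.831 × 10⁻²² kg·m/s.
λ = h/p = 6.626 × 10⁻³⁴ / 1.831 × 10⁻²² = 3.62 × 10⁻¹² m = 3620 fm.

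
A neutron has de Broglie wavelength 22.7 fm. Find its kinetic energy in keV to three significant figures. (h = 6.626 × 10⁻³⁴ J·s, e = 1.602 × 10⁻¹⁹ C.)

KE = 1590 keV

p = h/λ = 6.626 × 10⁻³⁴ / 2.270 × 10⁻¹⁴ = 2.919 × 10⁻²⁰ kg·m/s.
KE = p²/(2m) = (2.919 × 10⁻²⁰)² / (2 × 1.675 × 10⁻²⁷) = 2.543 × 10⁻¹³ J = 1590 keV.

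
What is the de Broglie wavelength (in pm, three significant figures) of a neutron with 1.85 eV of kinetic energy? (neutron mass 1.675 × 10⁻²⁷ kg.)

λ = 21.0 pm

KE = 1.85 eV = 2.964 × 10⁻¹⁹ J.
p = √(2mKE) = √(2 × 1.675 × 10⁻²⁷ × 2.964 × 10⁻¹⁹) = 3.151 × 10⁻²³ kg·m/s.
λ = h/p = 6.626 × 10⁻³⁴ / 3.151 × 10⁻²³ = 2.10 × 10⁻¹¹ m = 21.0 pm.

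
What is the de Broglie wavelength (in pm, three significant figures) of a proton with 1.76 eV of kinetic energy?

KE = 1.76 eV = 2.820 × 10⁻¹⁹ J.
p = √(2mKE) = √(2 × 1.673 × 10⁻²⁷ × 2.820 × 10⁻¹⁹) = 3.072 × 10⁻²³ kg·m/s.
λ = h/p = 6.626 × 10⁻³⁴ / 3.072 × 10⁻²³ = 2.16 × 10⁻¹¹ m = 21.6 pm.

λ = 21.6 pm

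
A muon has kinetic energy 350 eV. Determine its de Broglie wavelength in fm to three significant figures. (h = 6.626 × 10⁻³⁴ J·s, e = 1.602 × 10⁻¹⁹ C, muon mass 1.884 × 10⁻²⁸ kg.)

λ = 4560 fm

KE = 350 eV = 5.607 × 10⁻¹⁷ J.
p = √(2mKE) = √(2 × 1.884 × 10⁻²⁸ × 5.607 × 10⁻¹⁷) = 1.454 × 10⁻²² kg·m/s.
λ = h/p = 6.626 × 10⁻³⁴ / 1.454 × 10⁻²² = 4.56 × 10⁻¹² m = 4560 fm.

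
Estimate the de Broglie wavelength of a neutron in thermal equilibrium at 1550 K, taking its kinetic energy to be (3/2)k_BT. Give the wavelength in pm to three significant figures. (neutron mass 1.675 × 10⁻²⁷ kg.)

λ = 63.9 pm

KE = (3/2)k_BT = 1.5 × 1.381 × 10⁻²³ × 1550 = 3.211 × 10⁻²⁰ J.
p = √(2mKE) = √(2 × 1.675 × 10⁻²⁷ × 3.211 × 10⁻²⁰) = 1.037 × 10⁻²³ kg·m/s.
λ = h/p = 6.39 × 10⁻¹¹ m = 63.9 pm.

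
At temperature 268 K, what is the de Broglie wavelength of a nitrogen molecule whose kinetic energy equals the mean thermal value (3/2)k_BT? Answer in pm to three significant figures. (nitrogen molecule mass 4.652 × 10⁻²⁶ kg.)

λ = 29.2 pm

KE = (3/2)k_BT = 1.5 × 1.381 × 10⁻²³ × 268 = 5.552 × 10⁻²¹ J.
p = √(2mKE) = √(2 × 4.652 × 10⁻²⁶ × 5.552 × 10⁻²¹) = 2.273 × 10⁻²³ kg·m/s.
λ = h/p = 2.92 × 10⁻¹¹ m = 29.2 pm.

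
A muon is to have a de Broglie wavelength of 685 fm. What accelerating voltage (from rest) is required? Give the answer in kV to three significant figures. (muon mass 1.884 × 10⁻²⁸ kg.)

p = h/λ = 6.626 × 10⁻³⁴ / 6.850 × 10⁻¹³ = 9.673 × 10⁻²² kg·m/s.
KE = p²/(2m) = 2.483 × 10⁻¹⁵ J.
V = KE/e = 2.483 × 10⁻¹⁵ / (1.602 × 10⁻¹⁹) = 15.5 kV.

V = 15.5 kV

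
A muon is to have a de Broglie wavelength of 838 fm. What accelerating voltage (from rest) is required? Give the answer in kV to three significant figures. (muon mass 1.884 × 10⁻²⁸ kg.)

V = 10.4 kV

p = h/λ = 6.626 × 10⁻³⁴ / 8.380 × 10⁻¹³ = 7.907 × 10⁻²² kg·m/s.
KE = p²/(2m) = 1.659 × 10⁻¹⁵ J.
V = KE/e = 1.659 × 10⁻¹⁵ / (1.602 × 10⁻¹⁹) = 10.4 kV.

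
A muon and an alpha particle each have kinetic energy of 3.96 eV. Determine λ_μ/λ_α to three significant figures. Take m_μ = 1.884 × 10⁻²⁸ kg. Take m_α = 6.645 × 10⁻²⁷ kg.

λ_μ/λ_α = 5.94

At fixed KE, p = √(2mKE) so λ = h/p ∝ 1/√m.
λ_μ/λ_α = √(m_α/m_μ) = √(6.645 × 10⁻²⁷/1.884 × 10⁻²⁸) = √(35.27) = 5.94.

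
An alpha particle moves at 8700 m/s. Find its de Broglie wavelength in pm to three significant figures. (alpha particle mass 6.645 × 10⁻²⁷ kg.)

p = mv = 6.645 × 10⁻²⁷ × 8700 = 5.781 × 10⁻²³ kg·m/s.
λ = h/p = 6.626 × 10⁻³⁴ / 5.781 × 10⁻²³ = 1.15 × 10⁻¹¹ m = 11.5 pm.

λ = 11.5 pm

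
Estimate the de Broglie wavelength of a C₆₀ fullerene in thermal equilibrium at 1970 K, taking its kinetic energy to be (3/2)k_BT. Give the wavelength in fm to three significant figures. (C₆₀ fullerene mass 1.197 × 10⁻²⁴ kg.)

λ = 2120 fm

KE = (3/2)k_BT = 1.5 × 1.381 × 10⁻²³ × 1970 = 4.081 × 10⁻²⁰ J.
p = √(2mKE) = √(2 × 1.197 × 10⁻²⁴ × 4.081 × 10⁻²⁰) = 3.126 × 10⁻²² kg·m/s.
λ = h/p = 2.12 × 10⁻¹² m = 2120 fm.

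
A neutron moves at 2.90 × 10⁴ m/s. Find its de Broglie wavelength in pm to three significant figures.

λ = 13.6 pm

p = mv = 1.675 × 10⁻²⁷ × 2.90 × 10⁴ = 4.858 × 10⁻²³ kg·m/s.
λ = h/p = 6.626 × 10⁻³⁴ / 4.858 × 10⁻²³ = 1.36 × 10⁻¹¹ m = 13.6 pm.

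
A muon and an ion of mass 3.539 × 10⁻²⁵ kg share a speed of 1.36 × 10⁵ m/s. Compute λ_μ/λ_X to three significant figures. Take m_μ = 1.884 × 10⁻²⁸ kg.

λ_μ/λ_X = 1880

At fixed v, p = mv so λ = h/(mv) ∝ 1/m.
λ_μ/λ_X = m_X/m_μ = 3.539 × 10⁻²⁵/1.884 × 10⁻²⁸ = 1880.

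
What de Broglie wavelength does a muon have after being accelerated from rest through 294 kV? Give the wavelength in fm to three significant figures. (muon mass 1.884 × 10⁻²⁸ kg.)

KE = eV = 1.602 × 10⁻¹⁹ × 2.940 × 10⁵ = 4.710 × 10⁻¹⁴ J.
p = √(2mKE) = √(2 × 1.884 × 10⁻²⁸ × 4.710 × 10⁻¹⁴) = 4.213 × 10⁻²¹ kg·m/s.
λ = h/p = 6.626 × 10⁻³⁴ / 4.213 × 10⁻²¹ = 1.57 × 10⁻¹³ m = 157 fm.

λ = 157 fm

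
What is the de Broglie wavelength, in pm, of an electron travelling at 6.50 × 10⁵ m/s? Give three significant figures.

λ = 1120 pm

p = mv = 9.109 × 10⁻³¹ × 6.50 × 10⁵ = 5.921 × 10⁻²⁵ kg·m/s.
λ = h/p = 6.626 × 10⁻³⁴ / 5.921 × 10⁻²⁵ = 1.12 × 10⁻⁹ m = 1120 pm.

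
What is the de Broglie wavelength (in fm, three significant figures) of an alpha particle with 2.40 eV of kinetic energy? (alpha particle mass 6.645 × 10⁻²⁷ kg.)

λ = 9270 fm

KE = 2.40 eV = 3.845 × 10⁻¹⁹ J.
p = √(2mKE) = √(2 × 6.645 × 10⁻²⁷ × 3.845 × 10⁻¹⁹) = 7.148 × 10⁻²³ kg·m/s.
λ = h/p = 6.626 × 10⁻³⁴ / 7.148 × 10⁻²³ = 9.27 × 10⁻¹² m = 9270 fm.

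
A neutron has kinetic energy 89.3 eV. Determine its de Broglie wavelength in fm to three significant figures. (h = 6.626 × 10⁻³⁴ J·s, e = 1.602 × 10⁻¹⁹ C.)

λ = 3030 fm

KE = 89.3 eV = 1.431 × 10⁻¹⁷ J.
p = √(2mKE) = √(2 × 1.675 × 10⁻²⁷ × 1.431 × 10⁻¹⁷) = 2.189 × 10⁻²² kg·m/s.
λ = h/p = 6.626 × 10⁻³⁴ / 2.189 × 10⁻²² = 3.03 × 10⁻¹² m = 3030 fm.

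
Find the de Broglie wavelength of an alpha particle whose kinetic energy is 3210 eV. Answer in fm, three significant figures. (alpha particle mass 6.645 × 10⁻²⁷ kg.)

λ = 253 fm

KE = 3210 eV = 5.142 × 10⁻¹⁶ J.
p = √(2mKE) = √(2 × 6.645 × 10⁻²⁷ × 5.142 × 10⁻¹⁶) = 2.614 × 10⁻²¹ kg·m/s.
λ = h/p = 6.626 × 10⁻³⁴ / 2.614 × 10⁻²¹ = 2.53 × 10⁻¹³ m = 253 fm.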